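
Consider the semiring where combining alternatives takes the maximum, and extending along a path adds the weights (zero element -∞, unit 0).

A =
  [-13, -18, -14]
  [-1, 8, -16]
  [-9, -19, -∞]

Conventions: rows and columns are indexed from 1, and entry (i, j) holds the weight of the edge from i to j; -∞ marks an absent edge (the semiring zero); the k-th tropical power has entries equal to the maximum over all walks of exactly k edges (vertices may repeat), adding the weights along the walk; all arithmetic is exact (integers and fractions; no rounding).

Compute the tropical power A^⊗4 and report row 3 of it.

A^⊗2:
  [-19, -10, -27]
  [7, 16, -8]
  [-20, -11, -23]
A^⊗3:
  [-11, -2, -26]
  [15, 24, 0]
  [-12, -3, -27]
A^⊗4:
  [-3, 6, -18]
  [23, 32, 8]
  [-4, 5, -19]
Answer: row 3 of A^⊗4 = [-4, 5, -19]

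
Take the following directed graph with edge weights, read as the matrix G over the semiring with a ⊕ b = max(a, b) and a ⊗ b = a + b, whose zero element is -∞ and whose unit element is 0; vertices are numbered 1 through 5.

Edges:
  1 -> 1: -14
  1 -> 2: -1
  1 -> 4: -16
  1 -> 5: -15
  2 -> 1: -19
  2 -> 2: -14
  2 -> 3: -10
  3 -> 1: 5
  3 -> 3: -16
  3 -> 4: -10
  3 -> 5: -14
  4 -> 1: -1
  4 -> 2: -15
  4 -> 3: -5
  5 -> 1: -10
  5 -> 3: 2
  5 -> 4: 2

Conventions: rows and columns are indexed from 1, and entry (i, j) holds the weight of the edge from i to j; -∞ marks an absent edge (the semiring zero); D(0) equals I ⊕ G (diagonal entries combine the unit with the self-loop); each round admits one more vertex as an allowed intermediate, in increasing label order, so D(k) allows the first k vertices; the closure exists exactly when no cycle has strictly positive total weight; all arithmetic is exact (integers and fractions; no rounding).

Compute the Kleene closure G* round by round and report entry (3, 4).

D(0):
  [0, -1, -∞, -16, -15]
  [-19, 0, -10, -∞, -∞]
  [5, -∞, 0, -10, -14]
  [-1, -15, -5, 0, -∞]
  [-10, -∞, 2, 2, 0]
D(1):
  [0, -1, -∞, -16, -15]
  [-19, 0, -10, -35, -34]
  [5, 4, 0, -10, -10]
  [-1, -2, -5, 0, -16]
  [-10, -11, 2, 2, 0]
D(2):
  [0, -1, -11, -16, -15]
  [-19, 0, -10, -35, -34]
  [5, 4, 0, -10, -10]
  [-1, -2, -5, 0, -16]
  [-10, -11, 2, 2, 0]
D(3):
  [0, -1, -11, -16, -15]
  [-5, 0, -10, -20, -20]
  [5, 4, 0, -10, -10]
  [0, -1, -5, 0, -15]
  [7, 6, 2, 2, 0]
D(4):
  [0, -1, -11, -16, -15]
  [-5, 0, -10, -20, -20]
  [5, 4, 0, -10, -10]
  [0, -1, -5, 0, -15]
  [7, 6, 2, 2, 0]
D(5):
  [0, -1, -11, -13, -15]
  [-5, 0, -10, -18, -20]
  [5, 4, 0, -8, -10]
  [0, -1, -5, 0, -15]
  [7, 6, 2, 2, 0]
Answer: G*[3][4] = -8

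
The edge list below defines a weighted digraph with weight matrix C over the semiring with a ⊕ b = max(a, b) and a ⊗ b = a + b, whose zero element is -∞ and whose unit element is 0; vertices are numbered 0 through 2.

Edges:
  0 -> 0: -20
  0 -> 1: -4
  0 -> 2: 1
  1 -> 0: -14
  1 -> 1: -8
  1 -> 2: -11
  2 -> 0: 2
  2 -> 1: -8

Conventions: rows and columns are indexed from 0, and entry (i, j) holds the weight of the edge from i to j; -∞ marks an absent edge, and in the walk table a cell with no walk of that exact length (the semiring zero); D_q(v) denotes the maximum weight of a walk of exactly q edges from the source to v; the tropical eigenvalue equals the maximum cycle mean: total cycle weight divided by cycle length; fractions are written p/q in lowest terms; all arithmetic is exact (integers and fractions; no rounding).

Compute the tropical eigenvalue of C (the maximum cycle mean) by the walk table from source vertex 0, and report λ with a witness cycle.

q=0: [0, -∞, -∞]
q=1: [-20, -4, 1]
q=2: [3, -7, -15]
q=3: [-13, -1, 4]
Optimal cycle mean attained by: cycle 0->2->0, total 1 + 2, length 2.
Answer: λ = 3/2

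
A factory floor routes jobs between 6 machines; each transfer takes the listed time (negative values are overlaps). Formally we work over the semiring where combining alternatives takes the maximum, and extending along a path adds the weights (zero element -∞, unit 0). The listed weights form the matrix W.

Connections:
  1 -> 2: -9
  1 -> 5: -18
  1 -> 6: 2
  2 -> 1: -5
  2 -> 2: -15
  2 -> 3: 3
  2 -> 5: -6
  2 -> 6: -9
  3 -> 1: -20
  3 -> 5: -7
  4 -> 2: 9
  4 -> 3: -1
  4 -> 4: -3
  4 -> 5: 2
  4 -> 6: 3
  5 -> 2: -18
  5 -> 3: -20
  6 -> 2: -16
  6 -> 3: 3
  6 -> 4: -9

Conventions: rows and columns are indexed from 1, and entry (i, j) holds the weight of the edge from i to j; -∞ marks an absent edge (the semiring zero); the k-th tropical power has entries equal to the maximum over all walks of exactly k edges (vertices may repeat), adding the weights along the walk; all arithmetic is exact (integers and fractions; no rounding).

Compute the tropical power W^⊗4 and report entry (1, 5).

W^⊗2:
  [-14, -14, 5, -7, -15, -18]
  [-17, -14, -6, -18, -4, -3]
  [-∞, -25, -27, -∞, -38, -18]
  [4, 6, 12, -6, 3, 0]
  [-23, -33, -15, -∞, -24, -27]
  [-17, 0, -10, -12, -4, -6]
W^⊗3:
  [-15, 2, -8, -10, -2, -4]
  [-19, -9, 0, -12, -13, -15]
  [-30, -34, -15, -27, -31, -34]
  [1, 3, 9, -9, 5, 6]
  [-35, -32, -24, -36, -22, -21]
  [-5, -3, 3, -15, -6, -9]
W^⊗4:
  [-3, -1, 5, -13, -4, -7]
  [-14, -3, -6, -15, -7, -9]
  [-35, -18, -28, -30, -22, -24]
  [-2, 0, 9, -3, 2, 3]
  [-37, -27, -18, -30, -31, -33]
  [-8, -6, 0, -18, -4, -3]
Key observation: the optimum is the walk 1->6->4->2->5, with weight 2 + (-9) + 9 + (-6) = -4.
Optimal value attained by: walk 1->6->4->2->5.
Answer: (W^⊗4)[1][5] = -4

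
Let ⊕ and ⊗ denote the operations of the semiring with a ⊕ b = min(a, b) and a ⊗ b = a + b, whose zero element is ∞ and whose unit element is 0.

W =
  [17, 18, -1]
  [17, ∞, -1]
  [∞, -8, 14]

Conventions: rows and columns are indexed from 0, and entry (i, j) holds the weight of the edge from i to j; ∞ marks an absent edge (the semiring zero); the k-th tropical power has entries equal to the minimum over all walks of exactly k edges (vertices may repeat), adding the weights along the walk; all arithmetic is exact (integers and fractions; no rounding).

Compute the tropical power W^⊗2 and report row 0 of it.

W^⊗2:
  [34, -9, 13]
  [34, -9, 13]
  [9, 6, -9]
Answer: row 0 of W^⊗2 = [34, -9, 13]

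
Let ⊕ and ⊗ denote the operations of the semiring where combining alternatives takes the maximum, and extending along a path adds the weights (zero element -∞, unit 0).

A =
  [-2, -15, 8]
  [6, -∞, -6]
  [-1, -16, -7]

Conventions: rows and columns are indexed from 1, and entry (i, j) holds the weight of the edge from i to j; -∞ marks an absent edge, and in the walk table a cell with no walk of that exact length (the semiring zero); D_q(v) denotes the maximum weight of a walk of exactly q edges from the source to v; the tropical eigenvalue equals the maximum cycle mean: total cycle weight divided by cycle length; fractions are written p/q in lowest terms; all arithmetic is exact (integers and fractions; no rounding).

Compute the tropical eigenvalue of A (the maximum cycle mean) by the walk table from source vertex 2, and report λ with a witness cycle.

q=0: [-∞, 0, -∞]
q=1: [6, -∞, -6]
q=2: [4, -9, 14]
q=3: [13, -2, 12]
Optimal cycle mean attained by: cycle 1->3->1, total 8 + (-1), length 2.
Answer: λ = 7/2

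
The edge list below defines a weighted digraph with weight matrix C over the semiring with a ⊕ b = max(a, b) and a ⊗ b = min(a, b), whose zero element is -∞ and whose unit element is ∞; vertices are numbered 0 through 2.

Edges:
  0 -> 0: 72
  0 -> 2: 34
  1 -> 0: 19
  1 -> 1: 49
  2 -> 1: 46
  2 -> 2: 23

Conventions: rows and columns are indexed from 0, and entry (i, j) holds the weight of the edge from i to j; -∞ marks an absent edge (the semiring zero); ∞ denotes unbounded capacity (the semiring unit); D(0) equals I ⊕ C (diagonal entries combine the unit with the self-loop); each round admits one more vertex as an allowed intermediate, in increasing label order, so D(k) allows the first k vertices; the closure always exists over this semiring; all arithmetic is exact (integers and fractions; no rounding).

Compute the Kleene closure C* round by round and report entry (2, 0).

D(0):
  [∞, -∞, 34]
  [19, ∞, -∞]
  [-∞, 46, ∞]
D(1):
  [∞, -∞, 34]
  [19, ∞, 19]
  [-∞, 46, ∞]
D(2):
  [∞, -∞, 34]
  [19, ∞, 19]
  [19, 46, ∞]
D(3):
  [∞, 34, 34]
  [19, ∞, 19]
  [19, 46, ∞]
Answer: C*[2][0] = 19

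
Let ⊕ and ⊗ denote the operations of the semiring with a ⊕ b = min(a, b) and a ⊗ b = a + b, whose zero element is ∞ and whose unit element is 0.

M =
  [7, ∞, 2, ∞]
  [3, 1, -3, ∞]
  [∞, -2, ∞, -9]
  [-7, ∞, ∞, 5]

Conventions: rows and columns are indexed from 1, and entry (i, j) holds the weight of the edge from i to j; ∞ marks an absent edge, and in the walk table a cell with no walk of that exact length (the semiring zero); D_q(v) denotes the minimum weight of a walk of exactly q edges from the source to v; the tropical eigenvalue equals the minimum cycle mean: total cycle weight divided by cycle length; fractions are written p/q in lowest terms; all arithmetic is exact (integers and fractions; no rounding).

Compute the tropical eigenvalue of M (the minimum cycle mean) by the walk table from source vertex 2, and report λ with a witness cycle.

q=0: [∞, 0, ∞, ∞]
q=1: [3, 1, -3, ∞]
q=2: [4, -5, -2, -12]
q=3: [-19, -4, -8, -11]
q=4: [-18, -10, -17, -17]
Optimal cycle mean attained by: cycle 1->3->4->1, total 2 + (-9) + (-7), length 3.
Answer: λ = -14/3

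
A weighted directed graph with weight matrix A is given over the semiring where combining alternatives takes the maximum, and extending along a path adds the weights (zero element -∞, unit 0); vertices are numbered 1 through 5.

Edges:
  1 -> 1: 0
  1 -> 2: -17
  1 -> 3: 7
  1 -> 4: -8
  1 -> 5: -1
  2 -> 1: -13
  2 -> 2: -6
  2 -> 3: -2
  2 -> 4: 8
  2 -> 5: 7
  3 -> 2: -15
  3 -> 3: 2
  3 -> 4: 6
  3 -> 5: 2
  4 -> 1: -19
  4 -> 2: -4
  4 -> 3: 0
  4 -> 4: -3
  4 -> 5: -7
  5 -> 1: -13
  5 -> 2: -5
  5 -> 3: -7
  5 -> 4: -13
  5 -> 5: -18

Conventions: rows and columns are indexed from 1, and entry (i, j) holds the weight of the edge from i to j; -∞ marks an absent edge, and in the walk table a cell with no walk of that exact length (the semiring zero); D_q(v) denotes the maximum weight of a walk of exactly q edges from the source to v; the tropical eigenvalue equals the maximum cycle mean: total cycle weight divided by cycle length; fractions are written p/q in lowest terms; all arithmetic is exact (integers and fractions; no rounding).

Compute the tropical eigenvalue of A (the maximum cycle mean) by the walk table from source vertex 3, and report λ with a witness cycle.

q=0: [-∞, -∞, 0, -∞, -∞]
q=1: [-∞, -15, 2, 6, 2]
q=2: [-11, 2, 6, 8, 4]
q=3: [-9, 4, 8, 12, 9]
q=4: [-4, 8, 12, 14, 11]
q=5: [-2, 10, 14, 18, 15]
Optimal cycle mean attained by: cycle 3->4->3, total 6 + 0, length 2.
Answer: λ = 3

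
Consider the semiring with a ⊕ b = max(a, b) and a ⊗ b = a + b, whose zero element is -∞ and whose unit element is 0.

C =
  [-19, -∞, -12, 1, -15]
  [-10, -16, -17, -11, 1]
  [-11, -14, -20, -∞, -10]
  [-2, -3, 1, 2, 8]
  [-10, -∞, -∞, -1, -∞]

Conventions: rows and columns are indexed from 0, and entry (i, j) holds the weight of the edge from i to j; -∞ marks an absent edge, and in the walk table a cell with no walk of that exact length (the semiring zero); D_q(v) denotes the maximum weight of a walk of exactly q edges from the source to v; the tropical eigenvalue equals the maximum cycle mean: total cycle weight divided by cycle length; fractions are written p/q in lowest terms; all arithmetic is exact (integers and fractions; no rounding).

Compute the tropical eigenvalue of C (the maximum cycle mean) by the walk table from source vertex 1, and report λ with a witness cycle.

q=0: [-∞, 0, -∞, -∞, -∞]
q=1: [-10, -16, -17, -11, 1]
q=2: [-9, -14, -10, 0, -3]
q=3: [-2, -3, 1, 2, 8]
q=4: [0, -1, 3, 7, 10]
q=5: [5, 4, 8, 9, 15]
Optimal cycle mean attained by: cycle 3->4->3, total 8 + (-1), length 2.
Answer: λ = 7/2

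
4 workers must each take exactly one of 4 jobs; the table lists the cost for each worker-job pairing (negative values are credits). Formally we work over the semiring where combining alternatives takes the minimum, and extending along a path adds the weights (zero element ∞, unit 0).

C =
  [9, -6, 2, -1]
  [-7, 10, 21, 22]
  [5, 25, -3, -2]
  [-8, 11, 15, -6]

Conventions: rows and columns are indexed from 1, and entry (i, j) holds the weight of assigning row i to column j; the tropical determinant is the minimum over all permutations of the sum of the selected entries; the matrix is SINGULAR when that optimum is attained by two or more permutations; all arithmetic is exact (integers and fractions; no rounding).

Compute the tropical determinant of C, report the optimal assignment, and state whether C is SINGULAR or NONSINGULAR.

σ = (1, 2, 3, 4): 9 + 10 + (-3) + (-6) = 10
σ = (1, 2, 4, 3): 9 + 10 + (-2) + 15 = 32
σ = (1, 3, 2, 4): 9 + 21 + 25 + (-6) = 49
σ = (1, 3, 4, 2): 9 + 21 + (-2) + 11 = 39
σ = (1, 4, 2, 3): 9 + 22 + 25 + 15 = 71
σ = (1, 4, 3, 2): 9 + 22 + (-3) + 11 = 39
σ = (2, 1, 3, 4): (-6) + (-7) + (-3) + (-6) = -22
σ = (2, 1, 4, 3): (-6) + (-7) + (-2) + 15 = 0
σ = (2, 3, 1, 4): (-6) + 21 + 5 + (-6) = 14
σ = (2, 3, 4, 1): (-6) + 21 + (-2) + (-8) = 5
σ = (2, 4, 1, 3): (-6) + 22 + 5 + 15 = 36
σ = (2, 4, 3, 1): (-6) + 22 + (-3) + (-8) = 5
σ = (3, 1, 2, 4): 2 + (-7) + 25 + (-6) = 14
σ = (3, 1, 4, 2): 2 + (-7) + (-2) + 11 = 4
σ = (3, 2, 1, 4): 2 + 10 + 5 + (-6) = 11
σ = (3, 2, 4, 1): 2 + 10 + (-2) + (-8) = 2
σ = (3, 4, 1, 2): 2 + 22 + 5 + 11 = 40
σ = (3, 4, 2, 1): 2 + 22 + 25 + (-8) = 41
σ = (4, 1, 2, 3): (-1) + (-7) + 25 + 15 = 32
σ = (4, 1, 3, 2): (-1) + (-7) + (-3) + 11 = 0
σ = (4, 2, 1, 3): (-1) + 10 + 5 + 15 = 29
σ = (4, 2, 3, 1): (-1) + 10 + (-3) + (-8) = -2
σ = (4, 3, 1, 2): (-1) + 21 + 5 + 11 = 36
σ = (4, 3, 2, 1): (-1) + 21 + 25 + (-8) = 37
Optimal value attained by: σ = (2, 1, 3, 4).
Answer: det⊕(C) = -22; verdict: NONSINGULAR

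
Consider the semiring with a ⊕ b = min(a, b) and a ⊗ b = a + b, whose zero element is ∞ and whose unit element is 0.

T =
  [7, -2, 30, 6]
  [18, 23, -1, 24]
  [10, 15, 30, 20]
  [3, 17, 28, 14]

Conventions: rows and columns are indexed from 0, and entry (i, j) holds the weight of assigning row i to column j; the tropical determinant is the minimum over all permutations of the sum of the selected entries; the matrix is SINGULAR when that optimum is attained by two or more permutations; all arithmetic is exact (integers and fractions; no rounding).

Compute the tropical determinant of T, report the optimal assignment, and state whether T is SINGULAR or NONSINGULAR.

σ = (0, 1, 2, 3): 7 + 23 + 30 + 14 = 74
σ = (0, 1, 3, 2): 7 + 23 + 20 + 28 = 78
σ = (0, 2, 1, 3): 7 + (-1) + 15 + 14 = 35
σ = (0, 2, 3, 1): 7 + (-1) + 20 + 17 = 43
σ = (0, 3, 1, 2): 7 + 24 + 15 + 28 = 74
σ = (0, 3, 2, 1): 7 + 24 + 30 + 17 = 78
σ = (1, 0, 2, 3): (-2) + 18 + 30 + 14 = 60
σ = (1, 0, 3, 2): (-2) + 18 + 20 + 28 = 64
σ = (1, 2, 0, 3): (-2) + (-1) + 10 + 14 = 21
σ = (1, 2, 3, 0): (-2) + (-1) + 20 + 3 = 20
σ = (1, 3, 0, 2): (-2) + 24 + 10 + 28 = 60
σ = (1, 3, 2, 0): (-2) + 24 + 30 + 3 = 55
σ = (2, 0, 1, 3): 30 + 18 + 15 + 14 = 77
σ = (2, 0, 3, 1): 30 + 18 + 20 + 17 = 85
σ = (2, 1, 0, 3): 30 + 23 + 10 + 14 = 77
σ = (2, 1, 3, 0): 30 + 23 + 20 + 3 = 76
σ = (2, 3, 0, 1): 30 + 24 + 10 + 17 = 81
σ = (2, 3, 1, 0): 30 + 24 + 15 + 3 = 72
σ = (3, 0, 1, 2): 6 + 18 + 15 + 28 = 67
σ = (3, 0, 2, 1): 6 + 18 + 30 + 17 = 71
σ = (3, 1, 0, 2): 6 + 23 + 10 + 28 = 67
σ = (3, 1, 2, 0): 6 + 23 + 30 + 3 = 62
σ = (3, 2, 0, 1): 6 + (-1) + 10 + 17 = 32
σ = (3, 2, 1, 0): 6 + (-1) + 15 + 3 = 23
Optimal value attained by: σ = (1, 2, 3, 0).
Answer: det⊕(T) = 20; verdict: NONSINGULAR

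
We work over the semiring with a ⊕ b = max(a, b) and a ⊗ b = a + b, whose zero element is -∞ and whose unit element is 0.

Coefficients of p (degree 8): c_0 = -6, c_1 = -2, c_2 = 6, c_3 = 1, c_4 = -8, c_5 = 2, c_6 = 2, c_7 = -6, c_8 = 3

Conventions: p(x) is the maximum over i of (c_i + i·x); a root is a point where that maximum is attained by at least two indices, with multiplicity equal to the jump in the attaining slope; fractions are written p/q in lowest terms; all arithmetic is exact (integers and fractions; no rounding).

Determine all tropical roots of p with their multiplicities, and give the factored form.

hull edge (i=0, c=-6) to (i=2, c=6): slope 6, span 2
hull edge (i=2, c=6) to (i=8, c=3): slope -1/2, span 6
Factored form: p(x) = 3 ⊗ (x ⊕ (-6)) ⊗ (x ⊕ (-6)) ⊗ (x ⊕ 1/2) ⊗ (x ⊕ 1/2) ⊗ (x ⊕ 1/2) ⊗ (x ⊕ 1/2) ⊗ (x ⊕ 1/2) ⊗ (x ⊕ 1/2)
Answer: roots = -6 (mult 2), 1/2 (mult 6)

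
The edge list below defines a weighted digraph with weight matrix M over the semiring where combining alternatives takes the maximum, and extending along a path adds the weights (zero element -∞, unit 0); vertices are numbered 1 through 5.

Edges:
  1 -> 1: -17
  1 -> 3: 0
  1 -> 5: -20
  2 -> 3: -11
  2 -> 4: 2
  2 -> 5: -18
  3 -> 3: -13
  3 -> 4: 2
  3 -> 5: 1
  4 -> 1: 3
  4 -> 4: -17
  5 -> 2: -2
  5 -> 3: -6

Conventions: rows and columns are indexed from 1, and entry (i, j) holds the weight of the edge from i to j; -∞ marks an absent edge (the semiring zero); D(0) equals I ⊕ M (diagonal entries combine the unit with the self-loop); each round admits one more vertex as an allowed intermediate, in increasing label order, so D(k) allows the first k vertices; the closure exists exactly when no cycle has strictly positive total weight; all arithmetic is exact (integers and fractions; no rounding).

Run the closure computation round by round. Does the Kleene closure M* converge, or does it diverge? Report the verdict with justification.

D(0):
  [0, -∞, 0, -∞, -20]
  [-∞, 0, -11, 2, -18]
  [-∞, -∞, 0, 2, 1]
  [3, -∞, -∞, 0, -∞]
  [-∞, -2, -6, -∞, 0]
D(1):
  [0, -∞, 0, -∞, -20]
  [-∞, 0, -11, 2, -18]
  [-∞, -∞, 0, 2, 1]
  [3, -∞, 3, 0, -17]
  [-∞, -2, -6, -∞, 0]
D(2):
  [0, -∞, 0, -∞, -20]
  [-∞, 0, -11, 2, -18]
  [-∞, -∞, 0, 2, 1]
  [3, -∞, 3, 0, -17]
  [-∞, -2, -6, 0, 0]
Detection: at round 3, diagonal entry (4, 4) turns strictly positive.
Key observation: the cycle 4->1->3->4 has total weight 3 + 0 + 2, which is strictly positive.
Answer: DIVERGES — positive cycle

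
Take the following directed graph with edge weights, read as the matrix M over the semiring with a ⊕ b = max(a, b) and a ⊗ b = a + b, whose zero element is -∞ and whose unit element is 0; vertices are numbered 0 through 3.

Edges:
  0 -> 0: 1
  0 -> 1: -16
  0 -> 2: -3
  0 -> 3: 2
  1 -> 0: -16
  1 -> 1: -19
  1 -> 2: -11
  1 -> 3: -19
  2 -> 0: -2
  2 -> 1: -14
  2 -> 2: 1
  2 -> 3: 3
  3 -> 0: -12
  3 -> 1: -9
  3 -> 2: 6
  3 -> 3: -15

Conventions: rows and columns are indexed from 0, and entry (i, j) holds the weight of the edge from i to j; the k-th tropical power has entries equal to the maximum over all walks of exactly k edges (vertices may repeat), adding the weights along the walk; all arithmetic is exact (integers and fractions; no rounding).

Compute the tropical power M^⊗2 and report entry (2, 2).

M^⊗2:
  [2, -7, 8, 3]
  [-13, -25, -10, -8]
  [-1, -6, 9, 4]
  [4, -8, 7, 9]
Key observation: the optimum is the walk 2->3->2, with weight 3 + 6 = 9.
Optimal value attained by: walk 2->3->2.
Answer: (M^⊗2)[2][2] = 9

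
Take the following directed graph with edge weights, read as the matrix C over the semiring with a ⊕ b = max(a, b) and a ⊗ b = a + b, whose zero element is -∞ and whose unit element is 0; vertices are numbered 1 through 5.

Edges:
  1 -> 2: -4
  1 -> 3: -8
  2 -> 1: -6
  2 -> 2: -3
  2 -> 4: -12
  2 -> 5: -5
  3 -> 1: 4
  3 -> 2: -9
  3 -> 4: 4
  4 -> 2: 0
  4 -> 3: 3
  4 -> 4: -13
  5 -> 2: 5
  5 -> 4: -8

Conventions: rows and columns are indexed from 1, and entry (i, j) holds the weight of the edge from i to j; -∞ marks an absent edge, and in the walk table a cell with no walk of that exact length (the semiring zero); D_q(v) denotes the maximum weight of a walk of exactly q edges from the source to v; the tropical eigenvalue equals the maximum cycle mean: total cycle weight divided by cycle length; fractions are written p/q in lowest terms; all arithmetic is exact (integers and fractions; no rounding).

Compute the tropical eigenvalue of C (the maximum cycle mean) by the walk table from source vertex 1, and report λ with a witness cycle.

q=0: [0, -∞, -∞, -∞, -∞]
q=1: [-∞, -4, -8, -∞, -∞]
q=2: [-4, -7, -∞, -4, -9]
q=3: [-13, -4, -1, -17, -12]
q=4: [3, -7, -14, 3, -9]
q=5: [-10, 3, 6, -10, -12]
Optimal cycle mean attained by: cycle 3->4->3, total 4 + 3, length 2.
Answer: λ = 7/2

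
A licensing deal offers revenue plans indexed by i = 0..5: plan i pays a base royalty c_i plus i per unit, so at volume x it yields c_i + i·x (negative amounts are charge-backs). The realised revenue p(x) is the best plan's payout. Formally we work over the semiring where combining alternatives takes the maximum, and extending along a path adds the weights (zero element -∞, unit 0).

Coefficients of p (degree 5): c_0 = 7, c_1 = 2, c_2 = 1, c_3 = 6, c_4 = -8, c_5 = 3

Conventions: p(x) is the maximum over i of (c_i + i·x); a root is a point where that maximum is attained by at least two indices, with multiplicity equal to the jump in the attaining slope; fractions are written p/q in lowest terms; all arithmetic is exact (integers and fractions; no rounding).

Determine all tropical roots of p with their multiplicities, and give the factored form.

hull edge (i=0, c=7) to (i=3, c=6): slope -1/3, span 3
hull edge (i=3, c=6) to (i=5, c=3): slope -3/2, span 2
Factored form: p(x) = 3 ⊗ (x ⊕ 1/3) ⊗ (x ⊕ 1/3) ⊗ (x ⊕ 1/3) ⊗ (x ⊕ 3/2) ⊗ (x ⊕ 3/2)
Answer: roots = 1/3 (mult 3), 3/2 (mult 2)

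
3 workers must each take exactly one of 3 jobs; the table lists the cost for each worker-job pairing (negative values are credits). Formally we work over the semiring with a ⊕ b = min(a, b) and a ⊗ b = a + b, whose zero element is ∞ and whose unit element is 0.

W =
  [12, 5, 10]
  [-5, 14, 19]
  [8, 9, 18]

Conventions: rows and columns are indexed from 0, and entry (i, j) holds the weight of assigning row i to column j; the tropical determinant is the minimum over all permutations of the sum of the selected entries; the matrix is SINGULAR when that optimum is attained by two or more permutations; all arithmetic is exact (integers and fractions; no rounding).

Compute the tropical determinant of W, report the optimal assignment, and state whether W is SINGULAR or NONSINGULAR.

σ = (0, 1, 2): 12 + 14 + 18 = 44
σ = (0, 2, 1): 12 + 19 + 9 = 40
σ = (1, 0, 2): 5 + (-5) + 18 = 18
σ = (1, 2, 0): 5 + 19 + 8 = 32
σ = (2, 0, 1): 10 + (-5) + 9 = 14
σ = (2, 1, 0): 10 + 14 + 8 = 32
Optimal value attained by: σ = (2, 0, 1).
Answer: det⊕(W) = 14; verdict: NONSINGULAR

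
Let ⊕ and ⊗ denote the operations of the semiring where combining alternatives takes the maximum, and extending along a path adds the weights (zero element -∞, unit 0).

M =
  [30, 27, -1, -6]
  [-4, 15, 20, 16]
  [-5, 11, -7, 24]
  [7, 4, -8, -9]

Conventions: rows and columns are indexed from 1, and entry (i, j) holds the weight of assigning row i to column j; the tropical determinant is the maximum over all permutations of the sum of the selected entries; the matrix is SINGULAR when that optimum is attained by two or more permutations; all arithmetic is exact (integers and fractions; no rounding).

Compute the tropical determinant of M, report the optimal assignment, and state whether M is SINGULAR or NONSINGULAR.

σ = (1, 2, 3, 4): 30 + 15 + (-7) + (-9) = 29
σ = (1, 2, 4, 3): 30 + 15 + 24 + (-8) = 61
σ = (1, 3, 2, 4): 30 + 20 + 11 + (-9) = 52
σ = (1, 3, 4, 2): 30 + 20 + 24 + 4 = 78
σ = (1, 4, 2, 3): 30 + 16 + 11 + (-8) = 49
σ = (1, 4, 3, 2): 30 + 16 + (-7) + 4 = 43
σ = (2, 1, 3, 4): 27 + (-4) + (-7) + (-9) = 7
σ = (2, 1, 4, 3): 27 + (-4) + 24 + (-8) = 39
σ = (2, 3, 1, 4): 27 + 20 + (-5) + (-9) = 33
σ = (2, 3, 4, 1): 27 + 20 + 24 + 7 = 78
σ = (2, 4, 1, 3): 27 + 16 + (-5) + (-8) = 30
σ = (2, 4, 3, 1): 27 + 16 + (-7) + 7 = 43
σ = (3, 1, 2, 4): (-1) + (-4) + 11 + (-9) = -3
σ = (3, 1, 4, 2): (-1) + (-4) + 24 + 4 = 23
σ = (3, 2, 1, 4): (-1) + 15 + (-5) + (-9) = 0
σ = (3, 2, 4, 1): (-1) + 15 + 24 + 7 = 45
σ = (3, 4, 1, 2): (-1) + 16 + (-5) + 4 = 14
σ = (3, 4, 2, 1): (-1) + 16 + 11 + 7 = 33
σ = (4, 1, 2, 3): (-6) + (-4) + 11 + (-8) = -7
σ = (4, 1, 3, 2): (-6) + (-4) + (-7) + 4 = -13
σ = (4, 2, 1, 3): (-6) + 15 + (-5) + (-8) = -4
σ = (4, 2, 3, 1): (-6) + 15 + (-7) + 7 = 9
σ = (4, 3, 1, 2): (-6) + 20 + (-5) + 4 = 13
σ = (4, 3, 2, 1): (-6) + 20 + 11 + 7 = 32
Optimal value attained by: σ = (1, 3, 4, 2).
Answer: det⊕(M) = 78; verdict: SINGULAR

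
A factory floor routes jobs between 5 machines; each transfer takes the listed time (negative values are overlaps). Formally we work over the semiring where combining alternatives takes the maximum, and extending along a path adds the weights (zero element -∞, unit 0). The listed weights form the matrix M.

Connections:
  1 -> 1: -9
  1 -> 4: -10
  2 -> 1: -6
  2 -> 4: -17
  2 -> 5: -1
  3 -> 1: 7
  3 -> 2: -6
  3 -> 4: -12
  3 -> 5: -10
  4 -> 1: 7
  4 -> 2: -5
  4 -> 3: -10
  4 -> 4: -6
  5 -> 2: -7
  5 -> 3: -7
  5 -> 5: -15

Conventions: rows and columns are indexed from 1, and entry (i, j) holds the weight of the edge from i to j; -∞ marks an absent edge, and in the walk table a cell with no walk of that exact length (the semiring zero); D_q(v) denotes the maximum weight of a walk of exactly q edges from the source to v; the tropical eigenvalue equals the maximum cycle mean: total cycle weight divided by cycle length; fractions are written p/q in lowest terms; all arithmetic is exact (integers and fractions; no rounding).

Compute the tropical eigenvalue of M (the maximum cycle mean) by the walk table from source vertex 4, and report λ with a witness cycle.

q=0: [-∞, -∞, -∞, 0, -∞]
q=1: [7, -5, -10, -6, -∞]
q=2: [1, -11, -16, -3, -6]
q=3: [4, -8, -13, -9, -12]
q=4: [-2, -14, -19, -6, -9]
q=5: [1, -11, -16, -12, -15]
Optimal cycle mean attained by: cycle 1->4->1, total (-10) + 7, length 2.
Answer: λ = -3/2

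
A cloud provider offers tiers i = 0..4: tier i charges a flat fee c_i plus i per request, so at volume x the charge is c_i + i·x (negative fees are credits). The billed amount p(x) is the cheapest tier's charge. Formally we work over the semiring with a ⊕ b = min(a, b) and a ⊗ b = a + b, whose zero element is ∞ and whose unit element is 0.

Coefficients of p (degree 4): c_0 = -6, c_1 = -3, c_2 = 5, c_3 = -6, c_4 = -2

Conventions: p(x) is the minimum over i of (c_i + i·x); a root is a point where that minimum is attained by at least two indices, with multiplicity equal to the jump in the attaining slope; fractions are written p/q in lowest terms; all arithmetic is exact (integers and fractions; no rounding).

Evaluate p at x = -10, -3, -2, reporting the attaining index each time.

p(-10) = min(-6+0·(-10)=-6, -3+1·(-10)=-13, 5+2·(-10)=-15, -6+3·(-10)=-36, -2+4·(-10)=-42) = -42 (attained by i=4)
p(-3) = min(-6+0·(-3)=-6, -3+1·(-3)=-6, 5+2·(-3)=-1, -6+3·(-3)=-15, -2+4·(-3)=-14) = -15 (attained by i=3)
p(-2) = min(-6+0·(-2)=-6, -3+1·(-2)=-5, 5+2·(-2)=1, -6+3·(-2)=-12, -2+4·(-2)=-10) = -12 (attained by i=3)
Answer: p(-10) = -42; p(-3) = -15; p(-2) = -12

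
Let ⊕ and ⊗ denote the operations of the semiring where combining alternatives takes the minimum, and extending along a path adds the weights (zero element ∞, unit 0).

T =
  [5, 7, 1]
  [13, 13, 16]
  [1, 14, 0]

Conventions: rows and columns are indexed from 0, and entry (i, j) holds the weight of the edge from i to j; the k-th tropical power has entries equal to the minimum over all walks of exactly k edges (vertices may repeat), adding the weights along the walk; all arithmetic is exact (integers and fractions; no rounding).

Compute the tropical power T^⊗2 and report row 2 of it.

T^⊗2:
  [2, 12, 1]
  [17, 20, 14]
  [1, 8, 0]
Answer: row 2 of T^⊗2 = [1, 8, 0]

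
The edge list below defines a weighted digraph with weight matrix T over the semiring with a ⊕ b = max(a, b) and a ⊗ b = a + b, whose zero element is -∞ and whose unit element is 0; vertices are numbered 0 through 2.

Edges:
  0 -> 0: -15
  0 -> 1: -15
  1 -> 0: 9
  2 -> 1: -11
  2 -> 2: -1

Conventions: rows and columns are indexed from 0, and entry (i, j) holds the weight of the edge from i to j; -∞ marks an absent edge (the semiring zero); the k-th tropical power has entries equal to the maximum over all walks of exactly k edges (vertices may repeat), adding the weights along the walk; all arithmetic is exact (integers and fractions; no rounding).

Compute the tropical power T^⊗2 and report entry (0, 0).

T^⊗2:
  [-6, -30, -∞]
  [-6, -6, -∞]
  [-2, -12, -2]
Key observation: the optimum is the walk 0->1->0, with weight (-15) + 9 = -6.
Optimal value attained by: walk 0->1->0.
Answer: (T^⊗2)[0][0] = -6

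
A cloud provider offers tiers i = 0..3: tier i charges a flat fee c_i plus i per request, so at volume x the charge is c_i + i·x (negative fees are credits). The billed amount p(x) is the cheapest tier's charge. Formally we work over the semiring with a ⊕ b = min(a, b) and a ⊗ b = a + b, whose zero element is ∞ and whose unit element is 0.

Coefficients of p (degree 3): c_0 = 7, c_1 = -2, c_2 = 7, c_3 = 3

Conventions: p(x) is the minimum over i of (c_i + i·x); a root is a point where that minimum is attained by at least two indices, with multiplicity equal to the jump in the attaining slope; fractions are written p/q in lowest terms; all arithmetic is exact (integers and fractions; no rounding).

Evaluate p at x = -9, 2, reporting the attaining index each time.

p(-9) = min(7+0·(-9)=7, -2+1·(-9)=-11, 7+2·(-9)=-11, 3+3·(-9)=-24) = -24 (attained by i=3)
p(2) = min(7+0·2=7, -2+1·2=0, 7+2·2=11, 3+3·2=9) = 0 (attained by i=1)
Answer: p(-9) = -24; p(2) = 0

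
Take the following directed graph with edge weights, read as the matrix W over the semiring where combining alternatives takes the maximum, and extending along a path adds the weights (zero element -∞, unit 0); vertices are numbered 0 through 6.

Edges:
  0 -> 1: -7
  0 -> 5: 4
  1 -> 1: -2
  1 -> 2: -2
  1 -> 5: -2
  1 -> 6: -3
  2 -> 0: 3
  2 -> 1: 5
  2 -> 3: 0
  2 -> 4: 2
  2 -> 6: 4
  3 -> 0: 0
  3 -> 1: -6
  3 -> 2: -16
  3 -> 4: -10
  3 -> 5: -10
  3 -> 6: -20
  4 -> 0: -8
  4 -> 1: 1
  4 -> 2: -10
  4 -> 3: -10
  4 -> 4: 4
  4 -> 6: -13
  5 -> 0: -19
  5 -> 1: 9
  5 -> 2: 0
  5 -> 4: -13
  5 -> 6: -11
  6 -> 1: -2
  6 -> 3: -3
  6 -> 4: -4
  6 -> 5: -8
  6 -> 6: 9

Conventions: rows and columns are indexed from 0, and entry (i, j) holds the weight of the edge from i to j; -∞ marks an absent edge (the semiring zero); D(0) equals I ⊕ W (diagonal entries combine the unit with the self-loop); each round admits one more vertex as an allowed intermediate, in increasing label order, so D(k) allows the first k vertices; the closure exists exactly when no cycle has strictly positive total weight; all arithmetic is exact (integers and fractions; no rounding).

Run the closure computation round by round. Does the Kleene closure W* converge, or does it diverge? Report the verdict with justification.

Detection: at round 0, diagonal entry (4, 4) turns strictly positive.
Key observation: the cycle 4->4 has total weight 4, which is strictly positive.
Answer: DIVERGES — positive cycle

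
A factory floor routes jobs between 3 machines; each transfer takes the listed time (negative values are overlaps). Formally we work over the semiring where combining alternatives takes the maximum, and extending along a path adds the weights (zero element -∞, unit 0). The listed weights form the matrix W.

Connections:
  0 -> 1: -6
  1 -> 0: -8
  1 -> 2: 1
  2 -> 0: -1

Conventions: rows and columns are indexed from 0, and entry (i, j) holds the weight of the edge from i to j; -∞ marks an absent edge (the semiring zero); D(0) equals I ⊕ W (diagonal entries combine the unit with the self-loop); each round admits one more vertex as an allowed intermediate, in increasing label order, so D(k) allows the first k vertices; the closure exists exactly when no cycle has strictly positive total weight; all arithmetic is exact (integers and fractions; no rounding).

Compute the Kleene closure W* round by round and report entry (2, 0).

D(0):
  [0, -6, -∞]
  [-8, 0, 1]
  [-1, -∞, 0]
D(1):
  [0, -6, -∞]
  [-8, 0, 1]
  [-1, -7, 0]
D(2):
  [0, -6, -5]
  [-8, 0, 1]
  [-1, -7, 0]
D(3):
  [0, -6, -5]
  [0, 0, 1]
  [-1, -7, 0]
Answer: W*[2][0] = -1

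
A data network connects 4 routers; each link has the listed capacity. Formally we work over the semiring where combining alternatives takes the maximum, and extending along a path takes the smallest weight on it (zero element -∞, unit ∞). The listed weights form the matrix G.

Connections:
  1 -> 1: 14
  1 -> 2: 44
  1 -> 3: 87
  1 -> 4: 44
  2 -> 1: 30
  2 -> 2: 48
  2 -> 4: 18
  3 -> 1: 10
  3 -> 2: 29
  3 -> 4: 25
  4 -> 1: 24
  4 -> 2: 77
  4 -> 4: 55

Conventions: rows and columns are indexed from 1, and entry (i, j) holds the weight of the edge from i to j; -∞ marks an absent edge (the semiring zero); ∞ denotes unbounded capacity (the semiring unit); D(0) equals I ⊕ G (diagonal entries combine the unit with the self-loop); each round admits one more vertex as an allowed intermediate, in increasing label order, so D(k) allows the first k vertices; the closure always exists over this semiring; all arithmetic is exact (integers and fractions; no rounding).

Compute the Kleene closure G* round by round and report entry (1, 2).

D(0):
  [∞, 44, 87, 44]
  [30, ∞, -∞, 18]
  [10, 29, ∞, 25]
  [24, 77, -∞, ∞]
D(1):
  [∞, 44, 87, 44]
  [30, ∞, 30, 30]
  [10, 29, ∞, 25]
  [24, 77, 24, ∞]
D(2):
  [∞, 44, 87, 44]
  [30, ∞, 30, 30]
  [29, 29, ∞, 29]
  [30, 77, 30, ∞]
D(3):
  [∞, 44, 87, 44]
  [30, ∞, 30, 30]
  [29, 29, ∞, 29]
  [30, 77, 30, ∞]
D(4):
  [∞, 44, 87, 44]
  [30, ∞, 30, 30]
  [29, 29, ∞, 29]
  [30, 77, 30, ∞]
Answer: G*[1][2] = 44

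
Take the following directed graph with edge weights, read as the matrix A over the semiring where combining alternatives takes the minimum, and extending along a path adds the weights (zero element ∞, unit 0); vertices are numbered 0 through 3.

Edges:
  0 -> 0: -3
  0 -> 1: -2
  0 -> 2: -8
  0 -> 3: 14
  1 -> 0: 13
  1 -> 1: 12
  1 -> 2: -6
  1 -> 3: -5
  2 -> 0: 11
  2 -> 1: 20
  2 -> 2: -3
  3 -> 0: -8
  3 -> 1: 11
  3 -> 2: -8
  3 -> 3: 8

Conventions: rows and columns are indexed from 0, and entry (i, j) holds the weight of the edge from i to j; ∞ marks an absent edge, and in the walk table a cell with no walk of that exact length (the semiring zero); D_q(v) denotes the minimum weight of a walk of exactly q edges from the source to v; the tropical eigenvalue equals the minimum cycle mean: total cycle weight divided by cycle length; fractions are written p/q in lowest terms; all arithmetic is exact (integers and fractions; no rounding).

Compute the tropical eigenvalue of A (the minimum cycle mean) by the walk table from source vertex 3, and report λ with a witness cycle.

q=0: [∞, ∞, ∞, 0]
q=1: [-8, 11, -8, 8]
q=2: [-11, -10, -16, 6]
q=3: [-14, -13, -19, -15]
q=4: [-23, -16, -23, -18]
Optimal cycle mean attained by: cycle 0->1->3->0, total (-2) + (-5) + (-8), length 3.
Answer: λ = -5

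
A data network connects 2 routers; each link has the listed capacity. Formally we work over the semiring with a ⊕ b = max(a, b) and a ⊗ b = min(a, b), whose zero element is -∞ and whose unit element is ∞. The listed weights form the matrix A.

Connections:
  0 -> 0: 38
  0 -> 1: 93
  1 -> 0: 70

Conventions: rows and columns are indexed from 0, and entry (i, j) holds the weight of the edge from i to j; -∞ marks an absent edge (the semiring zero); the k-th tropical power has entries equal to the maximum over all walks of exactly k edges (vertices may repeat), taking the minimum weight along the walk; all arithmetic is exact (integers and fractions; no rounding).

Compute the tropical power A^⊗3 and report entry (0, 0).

A^⊗2:
  [70, 38]
  [38, 70]
A^⊗3:
  [38, 70]
  [70, 38]
Key observation: the optimum is the walk 0->0->1->0, with weight 38 min 93 min 70 = 38.
Optimal value attained by: walk 0->0->1->0.
Answer: (A^⊗3)[0][0] = 38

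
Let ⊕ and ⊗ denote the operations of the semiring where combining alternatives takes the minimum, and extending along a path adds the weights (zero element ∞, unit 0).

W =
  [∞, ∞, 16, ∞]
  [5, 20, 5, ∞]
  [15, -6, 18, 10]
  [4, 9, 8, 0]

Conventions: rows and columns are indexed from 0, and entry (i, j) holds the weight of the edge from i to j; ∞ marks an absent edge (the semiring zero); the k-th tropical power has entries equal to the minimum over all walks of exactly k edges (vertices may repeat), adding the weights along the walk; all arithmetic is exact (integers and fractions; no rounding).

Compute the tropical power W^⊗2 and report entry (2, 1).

W^⊗2:
  [31, 10, 34, 26]
  [20, -1, 21, 15]
  [-1, 12, -1, 10]
  [4, 2, 8, 0]
Key observation: the optimum is the walk 2->2->1, with weight 18 + (-6) = 12.
Optimal value attained by: walk 2->2->1.
Answer: (W^⊗2)[2][1] = 12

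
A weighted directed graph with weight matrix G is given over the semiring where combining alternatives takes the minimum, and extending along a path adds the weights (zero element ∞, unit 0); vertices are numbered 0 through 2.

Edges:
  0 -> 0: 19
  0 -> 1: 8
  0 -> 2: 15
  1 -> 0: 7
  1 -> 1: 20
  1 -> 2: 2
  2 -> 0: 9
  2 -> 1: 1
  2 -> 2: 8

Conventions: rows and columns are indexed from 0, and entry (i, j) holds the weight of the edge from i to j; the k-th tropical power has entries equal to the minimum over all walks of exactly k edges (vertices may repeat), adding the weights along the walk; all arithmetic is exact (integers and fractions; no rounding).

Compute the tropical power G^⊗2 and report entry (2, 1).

G^⊗2:
  [15, 16, 10]
  [11, 3, 10]
  [8, 9, 3]
Key observation: the optimum is the walk 2->2->1, with weight 8 + 1 = 9.
Optimal value attained by: walk 2->2->1.
Answer: (G^⊗2)[2][1] = 9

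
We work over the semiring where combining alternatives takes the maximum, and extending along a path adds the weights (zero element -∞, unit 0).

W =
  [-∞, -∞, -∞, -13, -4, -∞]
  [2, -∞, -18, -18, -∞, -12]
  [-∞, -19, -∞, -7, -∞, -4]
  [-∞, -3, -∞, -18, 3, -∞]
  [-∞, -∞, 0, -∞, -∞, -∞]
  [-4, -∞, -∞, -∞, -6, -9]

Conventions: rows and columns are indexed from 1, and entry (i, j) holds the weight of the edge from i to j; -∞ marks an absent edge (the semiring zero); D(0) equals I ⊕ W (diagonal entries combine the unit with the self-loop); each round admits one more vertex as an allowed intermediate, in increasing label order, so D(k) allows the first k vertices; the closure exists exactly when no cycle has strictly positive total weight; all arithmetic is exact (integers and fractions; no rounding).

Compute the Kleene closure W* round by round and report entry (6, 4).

D(0):
  [0, -∞, -∞, -13, -4, -∞]
  [2, 0, -18, -18, -∞, -12]
  [-∞, -19, 0, -7, -∞, -4]
  [-∞, -3, -∞, 0, 3, -∞]
  [-∞, -∞, 0, -∞, 0, -∞]
  [-4, -∞, -∞, -∞, -6, 0]
D(1):
  [0, -∞, -∞, -13, -4, -∞]
  [2, 0, -18, -11, -2, -12]
  [-∞, -19, 0, -7, -∞, -4]
  [-∞, -3, -∞, 0, 3, -∞]
  [-∞, -∞, 0, -∞, 0, -∞]
  [-4, -∞, -∞, -17, -6, 0]
D(2):
  [0, -∞, -∞, -13, -4, -∞]
  [2, 0, -18, -11, -2, -12]
  [-17, -19, 0, -7, -21, -4]
  [-1, -3, -21, 0, 3, -15]
  [-∞, -∞, 0, -∞, 0, -∞]
  [-4, -∞, -∞, -17, -6, 0]
D(3):
  [0, -∞, -∞, -13, -4, -∞]
  [2, 0, -18, -11, -2, -12]
  [-17, -19, 0, -7, -21, -4]
  [-1, -3, -21, 0, 3, -15]
  [-17, -19, 0, -7, 0, -4]
  [-4, -∞, -∞, -17, -6, 0]
D(4):
  [0, -16, -34, -13, -4, -28]
  [2, 0, -18, -11, -2, -12]
  [-8, -10, 0, -7, -4, -4]
  [-1, -3, -21, 0, 3, -15]
  [-8, -10, 0, -7, 0, -4]
  [-4, -20, -38, -17, -6, 0]
D(5):
  [0, -14, -4, -11, -4, -8]
  [2, 0, -2, -9, -2, -6]
  [-8, -10, 0, -7, -4, -4]
  [-1, -3, 3, 0, 3, -1]
  [-8, -10, 0, -7, 0, -4]
  [-4, -16, -6, -13, -6, 0]
D(6):
  [0, -14, -4, -11, -4, -8]
  [2, 0, -2, -9, -2, -6]
  [-8, -10, 0, -7, -4, -4]
  [-1, -3, 3, 0, 3, -1]
  [-8, -10, 0, -7, 0, -4]
  [-4, -16, -6, -13, -6, 0]
Answer: W*[6][4] = -13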